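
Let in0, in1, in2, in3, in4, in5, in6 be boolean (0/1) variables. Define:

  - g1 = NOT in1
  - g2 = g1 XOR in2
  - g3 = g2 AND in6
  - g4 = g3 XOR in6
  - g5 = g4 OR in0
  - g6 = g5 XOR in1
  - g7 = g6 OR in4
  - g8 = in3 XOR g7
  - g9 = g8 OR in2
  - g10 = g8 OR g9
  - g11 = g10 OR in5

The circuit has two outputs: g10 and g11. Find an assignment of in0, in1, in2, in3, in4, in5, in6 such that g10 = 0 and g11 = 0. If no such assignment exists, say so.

in0=0 in1=0 in2=0 in3=0 in4=0 in5=0 in6=0

Check with in0=0 in1=0 in2=0 in3=0 in4=0 in5=0 in6=0:
g1 = NOT in1 = NOT 0 = 1
g2 = g1 XOR in2 = 1 XOR 0 = 1
g3 = g2 AND in6 = 1 AND 0 = 0
g4 = g3 XOR in6 = 0 XOR 0 = 0
g5 = g4 OR in0 = 0 OR 0 = 0
g6 = g5 XOR in1 = 0 XOR 0 = 0
g7 = g6 OR in4 = 0 OR 0 = 0
g8 = in3 XOR g7 = 0 XOR 0 = 0
g9 = g8 OR in2 = 0 OR 0 = 0
g10 = g8 OR g9 = 0 OR 0 = 0
g11 = g10 OR in5 = 0 OR 0 = 0
So g10 = 0 and g11 = 0.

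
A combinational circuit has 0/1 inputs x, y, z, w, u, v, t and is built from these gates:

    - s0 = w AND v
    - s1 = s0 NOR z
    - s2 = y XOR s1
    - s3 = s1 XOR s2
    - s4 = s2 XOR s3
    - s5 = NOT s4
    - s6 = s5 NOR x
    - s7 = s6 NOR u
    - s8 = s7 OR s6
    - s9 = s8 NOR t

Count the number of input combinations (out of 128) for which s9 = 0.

102

s9 = s8 NOR t must be 0, so at least one of s8, t is 1.
Enumerating the 128 input combinations, 102 give s9 = 0 and 26 give s9 = 1.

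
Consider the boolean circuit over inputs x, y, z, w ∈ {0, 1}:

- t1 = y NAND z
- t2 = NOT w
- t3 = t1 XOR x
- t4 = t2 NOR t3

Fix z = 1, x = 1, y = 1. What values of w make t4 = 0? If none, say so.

w=0

t4 = t2 NOR t3 must be 0, so at least one of t2, t3 is 1.
Check with z = 1, x = 1, y = 1 and w=0:
t1 = y NAND z = 1 NAND 1 = 0
t2 = NOT w = NOT 0 = 1
t3 = t1 XOR x = 0 XOR 1 = 1
t4 = t2 NOR t3 = 1 NOR 1 = 0
So t4 = 0.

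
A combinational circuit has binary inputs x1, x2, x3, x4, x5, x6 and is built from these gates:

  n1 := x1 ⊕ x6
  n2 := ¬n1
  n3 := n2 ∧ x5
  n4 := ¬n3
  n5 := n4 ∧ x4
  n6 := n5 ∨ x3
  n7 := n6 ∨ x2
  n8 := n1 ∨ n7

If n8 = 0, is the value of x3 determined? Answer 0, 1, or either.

0

n8 = n1 ∨ n7 must be 0, so both n1 = 0 and n7 = 0.
Every assignment with n8 = 0 has x3 = 0; there are 6 such assignment(s).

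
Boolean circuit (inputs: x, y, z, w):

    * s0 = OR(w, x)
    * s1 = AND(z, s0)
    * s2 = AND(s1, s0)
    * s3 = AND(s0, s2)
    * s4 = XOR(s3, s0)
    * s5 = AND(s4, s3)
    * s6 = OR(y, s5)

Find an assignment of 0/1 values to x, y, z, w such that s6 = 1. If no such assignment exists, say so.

x=0 y=1 z=0 w=1

s6 = OR(y, s5) must be 1, so at least one of y, s5 is 1.
Check with x=0 y=1 z=0 w=1:
s0 = OR(w, x) = OR(1, 0) = 1
s1 = AND(z, s0) = AND(0, 1) = 0
s2 = AND(s1, s0) = AND(0, 1) = 0
s3 = AND(s0, s2) = AND(1, 0) = 0
s4 = XOR(s3, s0) = XOR(0, 1) = 1
s5 = AND(s4, s3) = AND(1, 0) = 0
s6 = OR(y, s5) = OR(1, 0) = 1
So s6 = 1 as required.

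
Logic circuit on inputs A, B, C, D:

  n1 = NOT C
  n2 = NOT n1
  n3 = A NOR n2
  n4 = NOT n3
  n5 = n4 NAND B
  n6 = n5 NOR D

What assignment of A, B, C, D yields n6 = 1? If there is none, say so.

A=0, B=1, C=1, D=0

Check with A=0, B=1, C=1, D=0:
n1 = NOT C = NOT 1 = 0
n2 = NOT n1 = NOT 0 = 1
n3 = A NOR n2 = 0 NOR 1 = 0
n4 = NOT n3 = NOT 0 = 1
n5 = n4 NAND B = 1 NAND 1 = 0
n6 = n5 NOR D = 0 NOR 0 = 1
So n6 = 1 as required.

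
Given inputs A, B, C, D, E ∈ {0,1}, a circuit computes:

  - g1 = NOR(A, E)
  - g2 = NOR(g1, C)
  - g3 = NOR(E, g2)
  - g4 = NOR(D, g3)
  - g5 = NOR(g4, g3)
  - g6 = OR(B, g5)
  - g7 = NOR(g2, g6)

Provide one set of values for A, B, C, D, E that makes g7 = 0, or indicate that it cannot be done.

Check with A=1, B=0, C=0, D=0, E=1:
g1 = NOR(A, E) = NOR(1, 1) = 0
g2 = NOR(g1, C) = NOR(0, 0) = 1
g3 = NOR(E, g2) = NOR(1, 1) = 0
g4 = NOR(D, g3) = NOR(0, 0) = 1
g5 = NOR(g4, g3) = NOR(1, 0) = 0
g6 = OR(B, g5) = OR(0, 0) = 0
g7 = NOR(g2, g6) = NOR(1, 0) = 0
So g7 = 0 as required.

A=1, B=0, C=0, D=0, E=1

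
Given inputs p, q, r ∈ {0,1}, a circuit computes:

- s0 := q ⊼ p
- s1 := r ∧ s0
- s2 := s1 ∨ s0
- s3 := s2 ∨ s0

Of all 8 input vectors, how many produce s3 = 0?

s3 = s2 ∨ s0 must be 0, so both s2 = 0 and s0 = 0.
s2 = s1 ∨ s0 must be 0, so both s1 = 0 and s0 = 0.
Satisfying assignments:
  p=1, q=1, r=0
  p=1, q=1, r=1

2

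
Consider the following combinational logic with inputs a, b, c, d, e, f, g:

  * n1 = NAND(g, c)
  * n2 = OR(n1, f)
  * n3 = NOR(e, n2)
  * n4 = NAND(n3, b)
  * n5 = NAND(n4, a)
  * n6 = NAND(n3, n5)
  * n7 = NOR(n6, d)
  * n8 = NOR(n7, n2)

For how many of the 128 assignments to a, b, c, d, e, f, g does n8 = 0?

115

n8 = NOR(n7, n2) must be 0, so at least one of n7, n2 is 1.
Enumerating the 128 input combinations, 115 give n8 = 0 and 13 give n8 = 1.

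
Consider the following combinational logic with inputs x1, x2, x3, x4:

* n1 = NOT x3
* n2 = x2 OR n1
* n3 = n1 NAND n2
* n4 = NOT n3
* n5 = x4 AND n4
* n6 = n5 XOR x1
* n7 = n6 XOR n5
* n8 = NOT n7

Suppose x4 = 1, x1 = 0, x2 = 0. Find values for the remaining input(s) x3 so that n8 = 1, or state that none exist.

n8 = NOT n7 must be 1, so n7 = 0.
Check with x4 = 1, x1 = 0, x2 = 0 and x3=1:
n1 = NOT x3 = NOT 1 = 0
n2 = x2 OR n1 = 0 OR 0 = 0
n3 = n1 NAND n2 = 0 NAND 0 = 1
n4 = NOT n3 = NOT 1 = 0
n5 = x4 AND n4 = 1 AND 0 = 0
n6 = n5 XOR x1 = 0 XOR 0 = 0
n7 = n6 XOR n5 = 0 XOR 0 = 0
n8 = NOT n7 = NOT 0 = 1
So n8 = 1.

x3=1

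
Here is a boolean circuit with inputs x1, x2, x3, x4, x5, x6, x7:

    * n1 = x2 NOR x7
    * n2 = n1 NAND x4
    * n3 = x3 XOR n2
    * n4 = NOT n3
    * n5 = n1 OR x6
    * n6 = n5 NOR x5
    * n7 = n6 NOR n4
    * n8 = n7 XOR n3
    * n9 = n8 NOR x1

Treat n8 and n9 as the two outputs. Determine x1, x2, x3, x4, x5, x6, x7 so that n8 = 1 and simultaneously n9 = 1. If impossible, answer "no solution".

Across all 128 input combinations, none give both n8 = 1 and n9 = 1.

no solution exists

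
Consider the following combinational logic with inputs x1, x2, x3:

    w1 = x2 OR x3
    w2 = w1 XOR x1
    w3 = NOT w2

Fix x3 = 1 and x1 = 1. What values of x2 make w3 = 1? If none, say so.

w3 = NOT w2 must be 1, so w2 = 0.
Check with x3 = 1 and x1 = 1 and x2=0:
w1 = x2 OR x3 = 0 OR 1 = 1
w2 = w1 XOR x1 = 1 XOR 1 = 0
w3 = NOT w2 = NOT 0 = 1
So w3 = 1.

x2=0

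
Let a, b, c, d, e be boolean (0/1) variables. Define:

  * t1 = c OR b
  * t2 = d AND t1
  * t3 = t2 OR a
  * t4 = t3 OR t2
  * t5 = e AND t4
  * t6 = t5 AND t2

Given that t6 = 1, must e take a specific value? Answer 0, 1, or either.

t6 = t5 AND t2 must be 1, so both t5 = 1 and t2 = 1.
t5 = e AND t4 must be 1, so both e = 1 and t4 = 1.
t2 = d AND t1 must be 1, so both d = 1 and t1 = 1.
Every assignment with t6 = 1 has e = 1; there are 6 such assignment(s).

1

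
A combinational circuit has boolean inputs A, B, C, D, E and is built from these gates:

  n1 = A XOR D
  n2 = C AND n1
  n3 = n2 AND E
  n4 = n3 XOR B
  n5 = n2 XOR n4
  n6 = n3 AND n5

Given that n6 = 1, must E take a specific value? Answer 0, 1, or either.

n6 = n3 AND n5 must be 1, so both n3 = 1 and n5 = 1.
n3 = n2 AND E must be 1, so both n2 = 1 and E = 1.
n5 = n2 XOR n4 must be 1, so n2 and n4 differ.
Every assignment with n6 = 1 has E = 1; there are 2 such assignment(s).
  A=0, B=1, C=1, D=1, E=1
  A=1, B=1, C=1, D=0, E=1

1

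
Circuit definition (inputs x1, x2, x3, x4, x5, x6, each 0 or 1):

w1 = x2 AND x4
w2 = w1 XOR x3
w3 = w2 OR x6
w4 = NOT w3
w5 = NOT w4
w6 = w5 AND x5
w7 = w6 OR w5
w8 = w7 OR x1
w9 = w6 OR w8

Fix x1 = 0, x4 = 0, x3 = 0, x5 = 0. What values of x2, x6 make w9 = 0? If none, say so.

x2=0, x6=0

Check with x1 = 0, x4 = 0, x3 = 0, x5 = 0 and x2=0, x6=0:
w1 = x2 AND x4 = 0 AND 0 = 0
w2 = w1 XOR x3 = 0 XOR 0 = 0
w3 = w2 OR x6 = 0 OR 0 = 0
w4 = NOT w3 = NOT 0 = 1
w5 = NOT w4 = NOT 1 = 0
w6 = w5 AND x5 = 0 AND 0 = 0
w7 = w6 OR w5 = 0 OR 0 = 0
w8 = w7 OR x1 = 0 OR 0 = 0
w9 = w6 OR w8 = 0 OR 0 = 0
So w9 = 0.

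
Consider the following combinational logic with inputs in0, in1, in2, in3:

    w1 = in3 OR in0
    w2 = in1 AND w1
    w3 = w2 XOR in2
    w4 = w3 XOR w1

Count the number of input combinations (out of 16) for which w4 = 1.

w4 = w3 XOR w1 must be 1, so w3 and w1 differ.
Enumerating the 16 input combinations, 8 give w4 = 1 and 8 give w4 = 0.

8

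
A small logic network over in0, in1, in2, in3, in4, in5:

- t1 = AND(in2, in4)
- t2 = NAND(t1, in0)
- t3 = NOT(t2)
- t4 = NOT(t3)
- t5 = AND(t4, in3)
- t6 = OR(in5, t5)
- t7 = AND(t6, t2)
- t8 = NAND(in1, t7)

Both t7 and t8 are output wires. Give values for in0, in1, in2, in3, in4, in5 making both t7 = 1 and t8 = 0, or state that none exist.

Check with in0=1 in1=1 in2=0 in3=1 in4=1 in5=1:
t1 = AND(in2, in4) = AND(0, 1) = 0
t2 = NAND(t1, in0) = NAND(0, 1) = 1
t3 = NOT(t2) = NOT 1 = 0
t4 = NOT(t3) = NOT 0 = 1
t5 = AND(t4, in3) = AND(1, 1) = 1
t6 = OR(in5, t5) = OR(1, 1) = 1
t7 = AND(t6, t2) = AND(1, 1) = 1
t8 = NAND(in1, t7) = NAND(1, 1) = 0
So t7 = 1 and t8 = 0.

in0=1 in1=1 in2=0 in3=1 in4=1 in5=1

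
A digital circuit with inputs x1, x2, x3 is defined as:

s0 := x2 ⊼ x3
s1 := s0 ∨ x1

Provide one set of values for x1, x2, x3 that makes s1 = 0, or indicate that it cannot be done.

s1 = s0 ∨ x1 must be 0, so both s0 = 0 and x1 = 0.
Check with x1=0 x2=1 x3=1:
s0 = x2 ⊼ x3 = 1 ⊼ 1 = 0
s1 = s0 ∨ x1 = 0 ∨ 0 = 0
So s1 = 0 as required.

x1=0 x2=1 x3=1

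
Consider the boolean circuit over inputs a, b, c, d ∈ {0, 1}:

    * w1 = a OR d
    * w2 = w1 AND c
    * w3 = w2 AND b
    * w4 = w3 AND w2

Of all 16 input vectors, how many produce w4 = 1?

w4 = w3 AND w2 must be 1, so both w3 = 1 and w2 = 1.
w3 = w2 AND b must be 1, so both w2 = 1 and b = 1.
Satisfying assignments:
  a=0, b=1, c=1, d=1
  a=1, b=1, c=1, d=0
  a=1, b=1, c=1, d=1

3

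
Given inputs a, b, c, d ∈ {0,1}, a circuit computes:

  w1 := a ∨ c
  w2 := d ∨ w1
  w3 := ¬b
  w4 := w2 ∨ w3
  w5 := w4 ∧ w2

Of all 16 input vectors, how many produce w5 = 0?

w5 = w4 ∧ w2 must be 0, so at least one of w4, w2 is 0.
Satisfying assignments:
  a=0, b=0, c=0, d=0
  a=0, b=1, c=0, d=0

2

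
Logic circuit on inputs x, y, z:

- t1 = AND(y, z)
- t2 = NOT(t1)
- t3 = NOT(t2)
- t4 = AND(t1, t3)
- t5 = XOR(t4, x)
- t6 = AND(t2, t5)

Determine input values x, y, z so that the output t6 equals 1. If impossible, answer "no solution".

x=1 y=1 z=0

Check with x=1 y=1 z=0:
t1 = AND(y, z) = AND(1, 0) = 0
t2 = NOT(t1) = NOT 0 = 1
t3 = NOT(t2) = NOT 1 = 0
t4 = AND(t1, t3) = AND(0, 0) = 0
t5 = XOR(t4, x) = XOR(0, 1) = 1
t6 = AND(t2, t5) = AND(1, 1) = 1
So t6 = 1 as required.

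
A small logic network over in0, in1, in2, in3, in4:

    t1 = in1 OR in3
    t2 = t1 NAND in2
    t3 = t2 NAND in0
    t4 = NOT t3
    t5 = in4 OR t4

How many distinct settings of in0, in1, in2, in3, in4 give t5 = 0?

11

t5 = in4 OR t4 must be 0, so both in4 = 0 and t4 = 0.
t4 = NOT t3 must be 0, so t3 = 1.
Enumerating the 32 input combinations, 11 give t5 = 0 and 21 give t5 = 1.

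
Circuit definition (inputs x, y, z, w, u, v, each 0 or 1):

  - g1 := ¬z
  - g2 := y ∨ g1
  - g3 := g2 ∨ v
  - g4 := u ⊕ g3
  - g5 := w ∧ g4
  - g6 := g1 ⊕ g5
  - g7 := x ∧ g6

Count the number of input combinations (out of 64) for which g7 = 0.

48

g7 = x ∧ g6 must be 0, so at least one of x, g6 is 0.
Enumerating the 64 input combinations, 48 give g7 = 0 and 16 give g7 = 1.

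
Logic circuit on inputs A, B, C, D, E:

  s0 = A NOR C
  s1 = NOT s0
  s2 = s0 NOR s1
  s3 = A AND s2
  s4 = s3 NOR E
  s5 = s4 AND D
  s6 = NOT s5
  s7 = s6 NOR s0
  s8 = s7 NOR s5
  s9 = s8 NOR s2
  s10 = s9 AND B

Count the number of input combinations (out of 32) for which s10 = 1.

s10 = s9 AND B must be 1, so both s9 = 1 and B = 1.
s9 = s8 NOR s2 must be 1, so both s8 = 0 and s2 = 0.
s8 = s7 NOR s5 must be 0, so at least one of s7, s5 is 1.
Enumerating the 32 input combinations, 4 give s10 = 1 and 28 give s10 = 0.

4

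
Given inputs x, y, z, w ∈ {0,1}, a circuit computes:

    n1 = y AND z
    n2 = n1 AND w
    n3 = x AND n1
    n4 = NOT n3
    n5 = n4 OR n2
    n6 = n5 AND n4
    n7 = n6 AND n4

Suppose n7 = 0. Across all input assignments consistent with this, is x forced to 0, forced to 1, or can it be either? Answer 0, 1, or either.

1

n7 = n6 AND n4 must be 0, so at least one of n6, n4 is 0.
Every assignment with n7 = 0 has x = 1; there are 2 such assignment(s).
  x=1, y=1, z=1, w=0
  x=1, y=1, z=1, w=1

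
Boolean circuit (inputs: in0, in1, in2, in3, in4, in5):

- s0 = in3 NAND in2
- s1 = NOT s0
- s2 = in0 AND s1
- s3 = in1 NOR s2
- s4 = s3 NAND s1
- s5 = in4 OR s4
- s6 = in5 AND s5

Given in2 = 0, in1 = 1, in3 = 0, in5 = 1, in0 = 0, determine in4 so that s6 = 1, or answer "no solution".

in4=1

s6 = in5 AND s5 must be 1, so both in5 = 1 and s5 = 1.
Check with in2 = 0, in1 = 1, in3 = 0, in5 = 1, in0 = 0 and in4=1:
s0 = in3 NAND in2 = 0 NAND 0 = 1
s1 = NOT s0 = NOT 1 = 0
s2 = in0 AND s1 = 0 AND 0 = 0
s3 = in1 NOR s2 = 1 NOR 0 = 0
s4 = s3 NAND s1 = 0 NAND 0 = 1
s5 = in4 OR s4 = 1 OR 1 = 1
s6 = in5 AND s5 = 1 AND 1 = 1
So s6 = 1.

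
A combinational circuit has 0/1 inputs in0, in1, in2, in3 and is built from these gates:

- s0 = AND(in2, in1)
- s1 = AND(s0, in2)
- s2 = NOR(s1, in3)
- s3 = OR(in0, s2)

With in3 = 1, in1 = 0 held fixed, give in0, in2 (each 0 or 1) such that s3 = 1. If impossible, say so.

in0=1, in2=1

s3 = OR(in0, s2) must be 1, so at least one of in0, s2 is 1.
Check with in3 = 1, in1 = 0 and in0=1, in2=1:
s0 = AND(in2, in1) = AND(1, 0) = 0
s1 = AND(s0, in2) = AND(0, 1) = 0
s2 = NOR(s1, in3) = NOR(0, 1) = 0
s3 = OR(in0, s2) = OR(1, 0) = 1
So s3 = 1.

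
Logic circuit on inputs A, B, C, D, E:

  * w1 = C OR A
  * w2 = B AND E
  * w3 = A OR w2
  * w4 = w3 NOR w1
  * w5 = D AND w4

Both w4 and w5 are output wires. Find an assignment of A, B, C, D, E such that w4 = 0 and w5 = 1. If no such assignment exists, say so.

no solution exists

Across all 32 input combinations, none give both w4 = 0 and w5 = 1.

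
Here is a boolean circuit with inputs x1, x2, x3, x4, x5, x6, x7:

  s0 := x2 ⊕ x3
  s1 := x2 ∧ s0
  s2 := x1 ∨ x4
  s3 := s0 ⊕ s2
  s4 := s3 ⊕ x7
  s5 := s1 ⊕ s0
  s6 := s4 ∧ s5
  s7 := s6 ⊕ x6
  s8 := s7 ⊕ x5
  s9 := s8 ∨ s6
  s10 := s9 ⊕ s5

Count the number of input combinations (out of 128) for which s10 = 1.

56

s10 = s9 ⊕ s5 must be 1, so s9 and s5 differ.
Enumerating the 128 input combinations, 56 give s10 = 1 and 72 give s10 = 0.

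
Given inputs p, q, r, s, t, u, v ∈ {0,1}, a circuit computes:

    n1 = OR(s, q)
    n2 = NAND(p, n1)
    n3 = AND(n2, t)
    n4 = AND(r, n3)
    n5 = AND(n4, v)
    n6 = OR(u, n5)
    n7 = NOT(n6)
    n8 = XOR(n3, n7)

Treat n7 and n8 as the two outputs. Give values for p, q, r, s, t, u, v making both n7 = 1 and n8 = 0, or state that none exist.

p=0, q=1, r=1, s=1, t=1, u=0, v=0

Check with p=0, q=1, r=1, s=1, t=1, u=0, v=0:
n1 = OR(s, q) = OR(1, 1) = 1
n2 = NAND(p, n1) = NAND(0, 1) = 1
n3 = AND(n2, t) = AND(1, 1) = 1
n4 = AND(r, n3) = AND(1, 1) = 1
n5 = AND(n4, v) = AND(1, 0) = 0
n6 = OR(u, n5) = OR(0, 0) = 0
n7 = NOT(n6) = NOT 0 = 1
n8 = XOR(n3, n7) = XOR(1, 1) = 0
So n7 = 1 and n8 = 0.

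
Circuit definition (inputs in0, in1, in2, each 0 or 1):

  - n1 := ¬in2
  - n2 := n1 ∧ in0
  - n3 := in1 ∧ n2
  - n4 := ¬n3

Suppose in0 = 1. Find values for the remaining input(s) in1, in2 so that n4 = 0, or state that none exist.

in1=1, in2=0

n4 = ¬n3 must be 0, so n3 = 1.
n3 = in1 ∧ n2 must be 1, so both in1 = 1 and n2 = 1.
Check with in0 = 1 and in1=1, in2=0:
n1 = ¬in2 = ¬0 = 1
n2 = n1 ∧ in0 = 1 ∧ 1 = 1
n3 = in1 ∧ n2 = 1 ∧ 1 = 1
n4 = ¬n3 = ¬1 = 0
So n4 = 0.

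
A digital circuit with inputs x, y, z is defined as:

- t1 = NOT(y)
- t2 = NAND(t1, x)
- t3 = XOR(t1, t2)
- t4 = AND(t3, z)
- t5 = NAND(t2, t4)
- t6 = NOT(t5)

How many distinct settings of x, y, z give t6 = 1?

t6 = NOT(t5) must be 1, so t5 = 0.
t5 = NAND(t2, t4) must be 0, so both t2 = 1 and t4 = 1.
Satisfying assignments:
  x=0, y=1, z=1
  x=1, y=1, z=1

2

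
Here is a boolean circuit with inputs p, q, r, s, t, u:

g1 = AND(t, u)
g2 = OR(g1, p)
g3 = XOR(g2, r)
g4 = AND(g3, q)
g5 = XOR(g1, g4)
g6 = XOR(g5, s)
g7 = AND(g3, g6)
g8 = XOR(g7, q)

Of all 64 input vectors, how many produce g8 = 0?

32

g8 = XOR(g7, q) must be 0, so g7 and q are equal.
Enumerating the 64 input combinations, 32 give g8 = 0 and 32 give g8 = 1.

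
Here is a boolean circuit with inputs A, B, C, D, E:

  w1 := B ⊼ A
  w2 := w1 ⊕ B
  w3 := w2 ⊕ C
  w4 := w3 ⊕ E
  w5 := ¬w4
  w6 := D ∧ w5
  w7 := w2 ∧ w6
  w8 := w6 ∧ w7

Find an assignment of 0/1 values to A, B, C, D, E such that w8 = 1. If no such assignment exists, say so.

A=1, B=0, C=0, D=1, E=1

w8 = w6 ∧ w7 must be 1, so both w6 = 1 and w7 = 1.
w6 = D ∧ w5 must be 1, so both D = 1 and w5 = 1.
Check with A=1, B=0, C=0, D=1, E=1:
w1 = B ⊼ A = 0 ⊼ 1 = 1
w2 = w1 ⊕ B = 1 ⊕ 0 = 1
w3 = w2 ⊕ C = 1 ⊕ 0 = 1
w4 = w3 ⊕ E = 1 ⊕ 1 = 0
w5 = ¬w4 = ¬0 = 1
w6 = D ∧ w5 = 1 ∧ 1 = 1
w7 = w2 ∧ w6 = 1 ∧ 1 = 1
w8 = w6 ∧ w7 = 1 ∧ 1 = 1
So w8 = 1 as required.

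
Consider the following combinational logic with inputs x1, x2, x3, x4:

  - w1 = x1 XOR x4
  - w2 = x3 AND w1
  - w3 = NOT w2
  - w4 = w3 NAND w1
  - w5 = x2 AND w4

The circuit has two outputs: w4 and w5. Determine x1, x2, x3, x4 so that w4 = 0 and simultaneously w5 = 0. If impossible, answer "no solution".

Check with x1=0 x2=1 x3=0 x4=1:
w1 = x1 XOR x4 = 0 XOR 1 = 1
w2 = x3 AND w1 = 0 AND 1 = 0
w3 = NOT w2 = NOT 0 = 1
w4 = w3 NAND w1 = 1 NAND 1 = 0
w5 = x2 AND w4 = 1 AND 0 = 0
So w4 = 0 and w5 = 0.

x1=0 x2=1 x3=0 x4=1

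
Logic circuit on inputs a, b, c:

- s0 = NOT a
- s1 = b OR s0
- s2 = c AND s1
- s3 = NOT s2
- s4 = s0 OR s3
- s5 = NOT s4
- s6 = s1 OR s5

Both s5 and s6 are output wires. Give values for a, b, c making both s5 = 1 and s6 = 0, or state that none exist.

no solution exists

Across all 8 input combinations, none give both s5 = 1 and s6 = 0.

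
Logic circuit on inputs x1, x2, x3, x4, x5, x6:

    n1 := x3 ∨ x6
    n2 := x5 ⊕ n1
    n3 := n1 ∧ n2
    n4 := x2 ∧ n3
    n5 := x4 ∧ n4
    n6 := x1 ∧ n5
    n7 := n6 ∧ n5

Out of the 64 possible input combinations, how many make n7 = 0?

n7 = n6 ∧ n5 must be 0, so at least one of n6, n5 is 0.
Enumerating the 64 input combinations, 61 give n7 = 0 and 3 give n7 = 1.

61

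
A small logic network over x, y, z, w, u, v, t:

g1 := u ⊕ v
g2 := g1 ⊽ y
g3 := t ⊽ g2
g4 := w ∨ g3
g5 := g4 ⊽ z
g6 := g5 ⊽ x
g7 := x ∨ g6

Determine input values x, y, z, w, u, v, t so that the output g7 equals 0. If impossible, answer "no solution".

Check with x=0 y=1 z=0 w=0 u=0 v=0 t=1:
g1 = u ⊕ v = 0 ⊕ 0 = 0
g2 = g1 ⊽ y = 0 ⊽ 1 = 0
g3 = t ⊽ g2 = 1 ⊽ 0 = 0
g4 = w ∨ g3 = 0 ∨ 0 = 0
g5 = g4 ⊽ z = 0 ⊽ 0 = 1
g6 = g5 ⊽ x = 1 ⊽ 0 = 0
g7 = x ∨ g6 = 0 ∨ 0 = 0
So g7 = 0 as required.

x=0 y=1 z=0 w=0 u=0 v=0 t=1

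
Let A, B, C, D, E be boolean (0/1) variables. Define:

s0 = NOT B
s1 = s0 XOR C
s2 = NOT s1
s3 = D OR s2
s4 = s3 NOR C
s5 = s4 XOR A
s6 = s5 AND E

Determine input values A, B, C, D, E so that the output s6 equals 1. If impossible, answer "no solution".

A=1, B=0, C=0, D=1, E=1

s6 = s5 AND E must be 1, so both s5 = 1 and E = 1.
s5 = s4 XOR A must be 1, so s4 and A differ.
Check with A=1, B=0, C=0, D=1, E=1:
s0 = NOT B = NOT 0 = 1
s1 = s0 XOR C = 1 XOR 0 = 1
s2 = NOT s1 = NOT 1 = 0
s3 = D OR s2 = 1 OR 0 = 1
s4 = s3 NOR C = 1 NOR 0 = 0
s5 = s4 XOR A = 0 XOR 1 = 1
s6 = s5 AND E = 1 AND 1 = 1
So s6 = 1 as required.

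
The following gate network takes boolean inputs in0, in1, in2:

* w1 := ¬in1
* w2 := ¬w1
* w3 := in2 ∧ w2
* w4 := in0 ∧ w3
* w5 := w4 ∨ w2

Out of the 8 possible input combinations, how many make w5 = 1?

4

w5 = w4 ∨ w2 must be 1, so at least one of w4, w2 is 1.
Satisfying assignments:
  in0=0, in1=1, in2=0
  in0=0, in1=1, in2=1
  in0=1, in1=1, in2=0
  in0=1, in1=1, in2=1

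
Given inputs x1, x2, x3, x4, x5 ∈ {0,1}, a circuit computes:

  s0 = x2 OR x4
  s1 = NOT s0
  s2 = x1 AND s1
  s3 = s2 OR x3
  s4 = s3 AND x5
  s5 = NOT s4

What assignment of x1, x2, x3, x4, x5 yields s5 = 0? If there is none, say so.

s5 = NOT s4 must be 0, so s4 = 1.
Check with x1=1, x2=0, x3=1, x4=1, x5=1:
s0 = x2 OR x4 = 0 OR 1 = 1
s1 = NOT s0 = NOT 1 = 0
s2 = x1 AND s1 = 1 AND 0 = 0
s3 = s2 OR x3 = 0 OR 1 = 1
s4 = s3 AND x5 = 1 AND 1 = 1
s5 = NOT s4 = NOT 1 = 0
So s5 = 0 as required.

x1=1, x2=0, x3=1, x4=1, x5=1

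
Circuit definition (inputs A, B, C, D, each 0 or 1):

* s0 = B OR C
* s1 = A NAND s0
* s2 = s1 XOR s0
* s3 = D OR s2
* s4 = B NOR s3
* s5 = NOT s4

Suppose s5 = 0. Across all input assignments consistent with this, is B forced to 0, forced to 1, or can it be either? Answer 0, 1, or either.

0

s5 = NOT s4 must be 0, so s4 = 1.
s4 = B NOR s3 must be 1, so both B = 0 and s3 = 0.
s3 = D OR s2 must be 0, so both D = 0 and s2 = 0.
Every assignment with s5 = 0 has B = 0; there are 1 such assignment(s).
  A=0, B=0, C=1, D=0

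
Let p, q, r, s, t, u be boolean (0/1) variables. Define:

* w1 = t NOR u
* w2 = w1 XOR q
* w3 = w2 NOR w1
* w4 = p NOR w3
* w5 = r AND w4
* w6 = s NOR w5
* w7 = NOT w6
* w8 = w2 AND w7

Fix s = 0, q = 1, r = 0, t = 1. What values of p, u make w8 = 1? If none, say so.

With s = 0, q = 1, r = 0, t = 1 fixed, none of the 4 settings of p, u give w8 = 1.
For example, with p=1, u=0:
w1 = t NOR u = 1 NOR 0 = 0
w2 = w1 XOR q = 0 XOR 1 = 1
w3 = w2 NOR w1 = 1 NOR 0 = 0
w4 = p NOR w3 = 1 NOR 0 = 0
w5 = r AND w4 = 0 AND 0 = 0
w6 = s NOR w5 = 0 NOR 0 = 1
w7 = NOT w6 = NOT 1 = 0
w8 = w2 AND w7 = 1 AND 0 = 0
giving w8 = 0 ≠ 1.

no solution exists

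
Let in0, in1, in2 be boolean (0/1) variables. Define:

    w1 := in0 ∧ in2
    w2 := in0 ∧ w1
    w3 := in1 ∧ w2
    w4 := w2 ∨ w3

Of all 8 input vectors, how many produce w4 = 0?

6

w4 = w2 ∨ w3 must be 0, so both w2 = 0 and w3 = 0.
w2 = in0 ∧ w1 must be 0, so at least one of in0, w1 is 0.
Satisfying assignments:
  in0=0, in1=0, in2=0
  in0=0, in1=0, in2=1
  in0=0, in1=1, in2=0
  in0=0, in1=1, in2=1
  in0=1, in1=0, in2=0
  in0=1, in1=1, in2=0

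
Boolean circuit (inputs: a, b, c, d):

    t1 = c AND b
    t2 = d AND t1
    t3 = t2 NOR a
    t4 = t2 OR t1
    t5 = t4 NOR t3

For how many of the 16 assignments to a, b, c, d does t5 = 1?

6

t5 = t4 NOR t3 must be 1, so both t4 = 0 and t3 = 0.
t4 = t2 OR t1 must be 0, so both t2 = 0 and t1 = 0.
t3 = t2 NOR a must be 0, so at least one of t2, a is 1.
Satisfying assignments:
  a=1, b=0, c=0, d=0
  a=1, b=0, c=0, d=1
  a=1, b=0, c=1, d=0
  a=1, b=0, c=1, d=1
  a=1, b=1, c=0, d=0
  a=1, b=1, c=0, d=1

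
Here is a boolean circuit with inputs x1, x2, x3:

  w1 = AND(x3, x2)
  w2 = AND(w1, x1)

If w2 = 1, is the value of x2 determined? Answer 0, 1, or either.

1

w2 = AND(w1, x1) must be 1, so both w1 = 1 and x1 = 1.
w1 = AND(x3, x2) must be 1, so both x3 = 1 and x2 = 1.
Every assignment with w2 = 1 has x2 = 1; there are 1 such assignment(s).
  x1=1, x2=1, x3=1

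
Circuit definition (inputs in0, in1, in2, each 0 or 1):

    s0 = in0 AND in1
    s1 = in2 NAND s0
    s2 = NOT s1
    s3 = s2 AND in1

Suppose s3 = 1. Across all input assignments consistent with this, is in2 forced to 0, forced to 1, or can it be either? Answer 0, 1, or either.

s3 = s2 AND in1 must be 1, so both s2 = 1 and in1 = 1.
s2 = NOT s1 must be 1, so s1 = 0.
s1 = in2 NAND s0 must be 0, so both in2 = 1 and s0 = 1.
Every assignment with s3 = 1 has in2 = 1; there are 1 such assignment(s).
  in0=1, in1=1, in2=1

1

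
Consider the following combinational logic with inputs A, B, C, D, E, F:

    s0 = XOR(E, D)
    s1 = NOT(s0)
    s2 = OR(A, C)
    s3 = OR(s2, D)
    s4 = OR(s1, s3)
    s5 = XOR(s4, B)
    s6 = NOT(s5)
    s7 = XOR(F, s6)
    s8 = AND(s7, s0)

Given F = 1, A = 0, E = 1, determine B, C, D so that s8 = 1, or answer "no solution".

B=1 C=0 D=0

Check with F = 1, A = 0, E = 1 and B=1, C=0, D=0:
s0 = XOR(E, D) = XOR(1, 0) = 1
s1 = NOT(s0) = NOT 1 = 0
s2 = OR(A, C) = OR(0, 0) = 0
s3 = OR(s2, D) = OR(0, 0) = 0
s4 = OR(s1, s3) = OR(0, 0) = 0
s5 = XOR(s4, B) = XOR(0, 1) = 1
s6 = NOT(s5) = NOT 1 = 0
s7 = XOR(F, s6) = XOR(1, 0) = 1
s8 = AND(s7, s0) = AND(1, 1) = 1
So s8 = 1.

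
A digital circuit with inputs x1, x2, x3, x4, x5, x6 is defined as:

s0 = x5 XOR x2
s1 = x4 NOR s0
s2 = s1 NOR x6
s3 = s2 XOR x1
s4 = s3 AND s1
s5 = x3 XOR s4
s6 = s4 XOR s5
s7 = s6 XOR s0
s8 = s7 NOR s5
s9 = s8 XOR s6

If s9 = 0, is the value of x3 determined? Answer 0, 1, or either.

s9 = s8 XOR s6 must be 0, so s8 and s6 are equal.
Every assignment with s9 = 0 has x3 = 0; there are 20 such assignment(s).

0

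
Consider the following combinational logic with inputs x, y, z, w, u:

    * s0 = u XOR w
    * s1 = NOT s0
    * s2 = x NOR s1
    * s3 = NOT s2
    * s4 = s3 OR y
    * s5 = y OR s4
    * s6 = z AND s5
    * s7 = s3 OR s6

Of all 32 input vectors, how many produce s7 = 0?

s7 = s3 OR s6 must be 0, so both s3 = 0 and s6 = 0.
Enumerating the 32 input combinations, 6 give s7 = 0 and 26 give s7 = 1.

6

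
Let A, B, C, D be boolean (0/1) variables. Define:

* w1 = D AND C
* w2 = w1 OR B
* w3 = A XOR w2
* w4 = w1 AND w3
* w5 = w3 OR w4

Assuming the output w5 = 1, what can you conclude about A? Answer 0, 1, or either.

Both values of A occur among assignments with w5 = 1:
  A=0: A=0, B=0, C=1, D=1
  A=1: A=1, B=0, C=0, D=0

either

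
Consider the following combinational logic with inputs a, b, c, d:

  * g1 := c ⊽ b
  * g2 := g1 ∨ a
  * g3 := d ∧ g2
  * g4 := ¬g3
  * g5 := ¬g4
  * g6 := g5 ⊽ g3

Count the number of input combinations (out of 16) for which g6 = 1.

11

g6 = g5 ⊽ g3 must be 1, so both g5 = 0 and g3 = 0.
g5 = ¬g4 must be 0, so g4 = 1.
Enumerating the 16 input combinations, 11 give g6 = 1 and 5 give g6 = 0.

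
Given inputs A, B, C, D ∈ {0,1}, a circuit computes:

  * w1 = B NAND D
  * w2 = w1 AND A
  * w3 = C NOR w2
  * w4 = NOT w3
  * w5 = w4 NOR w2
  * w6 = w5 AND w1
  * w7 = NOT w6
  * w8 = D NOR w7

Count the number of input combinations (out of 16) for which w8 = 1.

2

w8 = D NOR w7 must be 1, so both D = 0 and w7 = 0.
w7 = NOT w6 must be 0, so w6 = 1.
w6 = w5 AND w1 must be 1, so both w5 = 1 and w1 = 1.
Satisfying assignments:
  A=0, B=0, C=0, D=0
  A=0, B=1, C=0, D=0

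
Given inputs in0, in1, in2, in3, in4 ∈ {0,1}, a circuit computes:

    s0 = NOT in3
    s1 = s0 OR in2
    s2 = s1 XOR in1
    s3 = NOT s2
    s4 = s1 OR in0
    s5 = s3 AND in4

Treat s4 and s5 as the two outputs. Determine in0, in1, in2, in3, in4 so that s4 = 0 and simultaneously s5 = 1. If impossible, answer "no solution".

Check with in0=0, in1=0, in2=0, in3=1, in4=1:
s0 = NOT in3 = NOT 1 = 0
s1 = s0 OR in2 = 0 OR 0 = 0
s2 = s1 XOR in1 = 0 XOR 0 = 0
s3 = NOT s2 = NOT 0 = 1
s4 = s1 OR in0 = 0 OR 0 = 0
s5 = s3 AND in4 = 1 AND 1 = 1
So s4 = 0 and s5 = 1.

in0=0, in1=0, in2=0, in3=1, in4=1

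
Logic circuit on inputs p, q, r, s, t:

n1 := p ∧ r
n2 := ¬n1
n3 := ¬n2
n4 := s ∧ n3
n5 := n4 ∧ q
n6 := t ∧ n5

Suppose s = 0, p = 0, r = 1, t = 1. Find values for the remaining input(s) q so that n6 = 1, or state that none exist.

With s = 0, p = 0, r = 1, t = 1 fixed, none of the 2 settings of q give n6 = 1.
For example, with q=1:
n1 = p ∧ r = 0 ∧ 1 = 0
n2 = ¬n1 = ¬0 = 1
n3 = ¬n2 = ¬1 = 0
n4 = s ∧ n3 = 0 ∧ 0 = 0
n5 = n4 ∧ q = 0 ∧ 1 = 0
n6 = t ∧ n5 = 1 ∧ 0 = 0
giving n6 = 0 ≠ 1.

no solution exists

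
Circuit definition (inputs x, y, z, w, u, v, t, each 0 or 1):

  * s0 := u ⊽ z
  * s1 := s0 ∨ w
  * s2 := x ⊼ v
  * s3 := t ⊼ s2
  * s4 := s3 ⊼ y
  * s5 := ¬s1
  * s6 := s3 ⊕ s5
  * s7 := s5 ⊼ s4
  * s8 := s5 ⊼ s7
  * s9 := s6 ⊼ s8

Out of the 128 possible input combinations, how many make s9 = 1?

s9 = s6 ⊼ s8 must be 1, so at least one of s6, s8 is 0.
Enumerating the 128 input combinations, 60 give s9 = 1 and 68 give s9 = 0.

60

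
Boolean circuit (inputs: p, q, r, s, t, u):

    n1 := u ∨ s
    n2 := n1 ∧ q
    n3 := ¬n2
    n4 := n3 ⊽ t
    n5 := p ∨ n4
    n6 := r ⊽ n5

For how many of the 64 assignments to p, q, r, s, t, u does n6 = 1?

n6 = r ⊽ n5 must be 1, so both r = 0 and n5 = 0.
n5 = p ∨ n4 must be 0, so both p = 0 and n4 = 0.
Enumerating the 64 input combinations, 13 give n6 = 1 and 51 give n6 = 0.

13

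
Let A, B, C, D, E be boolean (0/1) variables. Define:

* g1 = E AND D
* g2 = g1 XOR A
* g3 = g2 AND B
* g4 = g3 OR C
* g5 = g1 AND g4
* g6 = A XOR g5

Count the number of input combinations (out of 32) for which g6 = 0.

15

g6 = A XOR g5 must be 0, so A and g5 are equal.
Enumerating the 32 input combinations, 15 give g6 = 0 and 17 give g6 = 1.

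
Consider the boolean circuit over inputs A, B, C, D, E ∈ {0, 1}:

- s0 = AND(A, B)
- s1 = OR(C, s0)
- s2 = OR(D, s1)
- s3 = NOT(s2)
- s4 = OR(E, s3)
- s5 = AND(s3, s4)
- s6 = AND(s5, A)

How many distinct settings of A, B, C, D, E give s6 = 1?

s6 = AND(s5, A) must be 1, so both s5 = 1 and A = 1.
s5 = AND(s3, s4) must be 1, so both s3 = 1 and s4 = 1.
s3 = NOT(s2) must be 1, so s2 = 0.
Enumerating the 32 input combinations, 2 give s6 = 1 and 30 give s6 = 0.

2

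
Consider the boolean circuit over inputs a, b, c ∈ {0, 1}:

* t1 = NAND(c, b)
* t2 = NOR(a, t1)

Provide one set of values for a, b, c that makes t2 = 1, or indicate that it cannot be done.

t2 = NOR(a, t1) must be 1, so both a = 0 and t1 = 0.
Check with a=0 b=1 c=1:
t1 = NAND(c, b) = NAND(1, 1) = 0
t2 = NOR(a, t1) = NOR(0, 0) = 1
So t2 = 1 as required.

a=0 b=1 c=1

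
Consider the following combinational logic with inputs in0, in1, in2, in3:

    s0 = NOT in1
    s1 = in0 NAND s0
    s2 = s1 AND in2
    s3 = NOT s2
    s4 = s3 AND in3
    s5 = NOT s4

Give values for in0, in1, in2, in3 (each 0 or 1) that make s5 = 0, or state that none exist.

in0=1, in1=0, in2=1, in3=1

s5 = NOT s4 must be 0, so s4 = 1.
Check with in0=1, in1=0, in2=1, in3=1:
s0 = NOT in1 = NOT 0 = 1
s1 = in0 NAND s0 = 1 NAND 1 = 0
s2 = s1 AND in2 = 0 AND 1 = 0
s3 = NOT s2 = NOT 0 = 1
s4 = s3 AND in3 = 1 AND 1 = 1
s5 = NOT s4 = NOT 1 = 0
So s5 = 0 as required.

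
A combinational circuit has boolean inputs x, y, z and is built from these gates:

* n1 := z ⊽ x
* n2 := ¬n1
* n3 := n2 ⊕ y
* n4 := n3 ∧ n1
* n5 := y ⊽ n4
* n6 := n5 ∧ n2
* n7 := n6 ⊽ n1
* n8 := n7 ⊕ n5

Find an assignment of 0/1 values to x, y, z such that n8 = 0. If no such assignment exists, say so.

n8 = n7 ⊕ n5 must be 0, so n7 and n5 are equal.
Check with x=0, y=1, z=0:
n1 = z ⊽ x = 0 ⊽ 0 = 1
n2 = ¬n1 = ¬1 = 0
n3 = n2 ⊕ y = 0 ⊕ 1 = 1
n4 = n3 ∧ n1 = 1 ∧ 1 = 1
n5 = y ⊽ n4 = 1 ⊽ 1 = 0
n6 = n5 ∧ n2 = 0 ∧ 0 = 0
n7 = n6 ⊽ n1 = 0 ⊽ 1 = 0
n8 = n7 ⊕ n5 = 0 ⊕ 0 = 0
So n8 = 0 as required.

x=0, y=1, z=0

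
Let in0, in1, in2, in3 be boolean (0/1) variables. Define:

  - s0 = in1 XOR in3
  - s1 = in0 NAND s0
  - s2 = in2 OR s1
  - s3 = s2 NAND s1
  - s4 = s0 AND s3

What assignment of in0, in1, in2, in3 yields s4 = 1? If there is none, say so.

s4 = s0 AND s3 must be 1, so both s0 = 1 and s3 = 1.
s0 = in1 XOR in3 must be 1, so in1 and in3 differ.
Check with in0=1 in1=1 in2=1 in3=0:
s0 = in1 XOR in3 = 1 XOR 0 = 1
s1 = in0 NAND s0 = 1 NAND 1 = 0
s2 = in2 OR s1 = 1 OR 0 = 1
s3 = s2 NAND s1 = 1 NAND 0 = 1
s4 = s0 AND s3 = 1 AND 1 = 1
So s4 = 1 as required.

in0=1 in1=1 in2=1 in3=0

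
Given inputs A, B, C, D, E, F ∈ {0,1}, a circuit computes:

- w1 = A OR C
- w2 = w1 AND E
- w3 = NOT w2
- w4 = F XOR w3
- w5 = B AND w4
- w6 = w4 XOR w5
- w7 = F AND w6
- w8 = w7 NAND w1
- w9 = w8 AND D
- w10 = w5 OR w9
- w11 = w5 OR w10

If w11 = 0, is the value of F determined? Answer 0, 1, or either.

either

Both values of F occur among assignments with w11 = 0:
  F=0: A=0, B=0, C=0, D=0, E=0, F=0
  F=1: A=0, B=0, C=0, D=0, E=0, F=1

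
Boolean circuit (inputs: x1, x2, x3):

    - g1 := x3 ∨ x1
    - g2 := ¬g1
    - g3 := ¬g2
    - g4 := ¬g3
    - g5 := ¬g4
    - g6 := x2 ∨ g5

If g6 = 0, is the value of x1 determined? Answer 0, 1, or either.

g6 = x2 ∨ g5 must be 0, so both x2 = 0 and g5 = 0.
g5 = ¬g4 must be 0, so g4 = 1.
Every assignment with g6 = 0 has x1 = 0; there are 1 such assignment(s).
  x1=0, x2=0, x3=0

0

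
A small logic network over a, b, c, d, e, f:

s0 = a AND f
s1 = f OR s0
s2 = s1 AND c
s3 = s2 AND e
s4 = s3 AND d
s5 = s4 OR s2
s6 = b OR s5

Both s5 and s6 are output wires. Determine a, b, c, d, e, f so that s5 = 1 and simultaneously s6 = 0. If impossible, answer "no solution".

Across all 64 input combinations, none give both s5 = 1 and s6 = 0.

no solution exists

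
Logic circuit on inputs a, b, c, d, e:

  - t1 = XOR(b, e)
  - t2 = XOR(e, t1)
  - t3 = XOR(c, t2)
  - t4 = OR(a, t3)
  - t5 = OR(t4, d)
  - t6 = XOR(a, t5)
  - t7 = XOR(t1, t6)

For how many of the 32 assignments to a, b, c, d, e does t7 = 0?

t7 = XOR(t1, t6) must be 0, so t1 and t6 are equal.
Enumerating the 32 input combinations, 16 give t7 = 0 and 16 give t7 = 1.

16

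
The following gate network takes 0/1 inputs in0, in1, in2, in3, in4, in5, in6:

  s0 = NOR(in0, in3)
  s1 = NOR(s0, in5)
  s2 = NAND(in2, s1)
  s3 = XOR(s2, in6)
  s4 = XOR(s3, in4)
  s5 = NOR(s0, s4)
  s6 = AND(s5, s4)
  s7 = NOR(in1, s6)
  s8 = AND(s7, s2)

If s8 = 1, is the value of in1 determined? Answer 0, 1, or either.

0

s8 = AND(s7, s2) must be 1, so both s7 = 1 and s2 = 1.
s7 = NOR(in1, s6) must be 1, so both in1 = 0 and s6 = 0.
Every assignment with s8 = 1 has in1 = 0; there are 52 such assignment(s).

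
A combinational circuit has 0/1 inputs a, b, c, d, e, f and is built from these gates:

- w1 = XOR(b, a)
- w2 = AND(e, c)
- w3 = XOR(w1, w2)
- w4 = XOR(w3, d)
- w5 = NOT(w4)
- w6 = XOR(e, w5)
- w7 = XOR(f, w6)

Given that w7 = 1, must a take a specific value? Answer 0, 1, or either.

Both values of a occur among assignments with w7 = 1:
  a=0: a=0, b=0, c=0, d=0, e=0, f=0
  a=1: a=1, b=0, c=0, d=0, e=0, f=1

either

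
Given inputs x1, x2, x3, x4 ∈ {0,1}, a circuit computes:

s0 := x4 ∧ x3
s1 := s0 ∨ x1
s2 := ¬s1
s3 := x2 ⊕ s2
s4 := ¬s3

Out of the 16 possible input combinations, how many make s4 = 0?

s4 = ¬s3 must be 0, so s3 = 1.
s3 = x2 ⊕ s2 must be 1, so x2 and s2 differ.
Enumerating the 16 input combinations, 8 give s4 = 0 and 8 give s4 = 1.

8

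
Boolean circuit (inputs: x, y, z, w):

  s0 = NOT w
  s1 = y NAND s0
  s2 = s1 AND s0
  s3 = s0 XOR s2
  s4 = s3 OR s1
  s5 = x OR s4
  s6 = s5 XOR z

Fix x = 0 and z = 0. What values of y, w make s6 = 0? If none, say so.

no solution exists

With x = 0 and z = 0 fixed, none of the 4 settings of y, w give s6 = 0.
For example, with y=1, w=1:
s0 = NOT w = NOT 1 = 0
s1 = y NAND s0 = 1 NAND 0 = 1
s2 = s1 AND s0 = 1 AND 0 = 0
s3 = s0 XOR s2 = 0 XOR 0 = 0
s4 = s3 OR s1 = 0 OR 1 = 1
s5 = x OR s4 = 0 OR 1 = 1
s6 = s5 XOR z = 1 XOR 0 = 1
giving s6 = 1 ≠ 0.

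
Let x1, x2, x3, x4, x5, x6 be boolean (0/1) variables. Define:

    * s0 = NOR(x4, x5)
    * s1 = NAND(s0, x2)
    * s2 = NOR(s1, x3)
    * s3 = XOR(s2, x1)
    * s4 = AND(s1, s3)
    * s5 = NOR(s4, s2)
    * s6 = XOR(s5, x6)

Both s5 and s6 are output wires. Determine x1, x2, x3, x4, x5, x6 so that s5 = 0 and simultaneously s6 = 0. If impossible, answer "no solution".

Check with x1=1, x2=1, x3=0, x4=1, x5=0, x6=0:
s0 = NOR(x4, x5) = NOR(1, 0) = 0
s1 = NAND(s0, x2) = NAND(0, 1) = 1
s2 = NOR(s1, x3) = NOR(1, 0) = 0
s3 = XOR(s2, x1) = XOR(0, 1) = 1
s4 = AND(s1, s3) = AND(1, 1) = 1
s5 = NOR(s4, s2) = NOR(1, 0) = 0
s6 = XOR(s5, x6) = XOR(0, 0) = 0
So s5 = 0 and s6 = 0.

x1=1, x2=1, x3=0, x4=1, x5=0, x6=0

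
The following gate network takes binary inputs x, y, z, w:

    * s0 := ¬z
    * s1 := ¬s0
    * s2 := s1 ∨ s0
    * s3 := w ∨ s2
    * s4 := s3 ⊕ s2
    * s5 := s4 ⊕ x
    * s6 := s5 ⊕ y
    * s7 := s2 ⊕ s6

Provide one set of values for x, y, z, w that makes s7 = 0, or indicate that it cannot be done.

x=0, y=1, z=0, w=0

s7 = s2 ⊕ s6 must be 0, so s2 and s6 are equal.
Check with x=0, y=1, z=0, w=0:
s0 = ¬z = ¬0 = 1
s1 = ¬s0 = ¬1 = 0
s2 = s1 ∨ s0 = 0 ∨ 1 = 1
s3 = w ∨ s2 = 0 ∨ 1 = 1
s4 = s3 ⊕ s2 = 1 ⊕ 1 = 0
s5 = s4 ⊕ x = 0 ⊕ 0 = 0
s6 = s5 ⊕ y = 0 ⊕ 1 = 1
s7 = s2 ⊕ s6 = 1 ⊕ 1 = 0
So s7 = 0 as required.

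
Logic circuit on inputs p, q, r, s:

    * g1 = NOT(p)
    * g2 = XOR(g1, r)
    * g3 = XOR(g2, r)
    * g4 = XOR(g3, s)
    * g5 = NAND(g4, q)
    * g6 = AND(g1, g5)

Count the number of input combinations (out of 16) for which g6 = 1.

6

g6 = AND(g1, g5) must be 1, so both g1 = 1 and g5 = 1.
Satisfying assignments:
  p=0, q=0, r=0, s=0
  p=0, q=0, r=0, s=1
  p=0, q=0, r=1, s=0
  p=0, q=0, r=1, s=1
  p=0, q=1, r=0, s=1
  p=0, q=1, r=1, s=1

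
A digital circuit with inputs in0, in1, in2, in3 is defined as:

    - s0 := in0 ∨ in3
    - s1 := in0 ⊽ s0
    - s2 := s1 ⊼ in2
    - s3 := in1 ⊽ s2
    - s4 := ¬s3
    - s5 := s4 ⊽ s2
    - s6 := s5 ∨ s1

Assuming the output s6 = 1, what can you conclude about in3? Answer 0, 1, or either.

s6 = s5 ∨ s1 must be 1, so at least one of s5, s1 is 1.
Every assignment with s6 = 1 has in3 = 0; there are 4 such assignment(s).
  in0=0, in1=0, in2=0, in3=0
  in0=0, in1=0, in2=1, in3=0
  in0=0, in1=1, in2=0, in3=0
  in0=0, in1=1, in2=1, in3=0

0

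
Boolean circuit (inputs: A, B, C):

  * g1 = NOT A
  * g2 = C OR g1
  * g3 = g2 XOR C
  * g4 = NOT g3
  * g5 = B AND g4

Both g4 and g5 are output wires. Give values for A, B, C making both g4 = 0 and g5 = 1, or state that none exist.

Across all 8 input combinations, none give both g4 = 0 and g5 = 1.

no solution exists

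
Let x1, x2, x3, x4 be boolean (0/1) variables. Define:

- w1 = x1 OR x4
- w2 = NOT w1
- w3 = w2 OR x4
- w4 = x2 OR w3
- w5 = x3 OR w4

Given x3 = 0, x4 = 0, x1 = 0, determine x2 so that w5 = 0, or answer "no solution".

no solution exists

With x3 = 0, x4 = 0, x1 = 0 fixed, none of the 2 settings of x2 give w5 = 0.
For example, with x2=0:
w1 = x1 OR x4 = 0 OR 0 = 0
w2 = NOT w1 = NOT 0 = 1
w3 = w2 OR x4 = 1 OR 0 = 1
w4 = x2 OR w3 = 0 OR 1 = 1
w5 = x3 OR w4 = 0 OR 1 = 1
giving w5 = 1 ≠ 0.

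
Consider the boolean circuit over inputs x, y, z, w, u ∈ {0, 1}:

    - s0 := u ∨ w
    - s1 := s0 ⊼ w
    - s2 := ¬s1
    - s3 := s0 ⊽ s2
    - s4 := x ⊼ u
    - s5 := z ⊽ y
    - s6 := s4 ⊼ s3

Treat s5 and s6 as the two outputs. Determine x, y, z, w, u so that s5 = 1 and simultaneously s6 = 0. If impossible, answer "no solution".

x=1, y=0, z=0, w=0, u=0

Check with x=1, y=0, z=0, w=0, u=0:
s0 = u ∨ w = 0 ∨ 0 = 0
s1 = s0 ⊼ w = 0 ⊼ 0 = 1
s2 = ¬s1 = ¬1 = 0
s3 = s0 ⊽ s2 = 0 ⊽ 0 = 1
s4 = x ⊼ u = 1 ⊼ 0 = 1
s5 = z ⊽ y = 0 ⊽ 0 = 1
s6 = s4 ⊼ s3 = 1 ⊼ 1 = 0
So s5 = 1 and s6 = 0.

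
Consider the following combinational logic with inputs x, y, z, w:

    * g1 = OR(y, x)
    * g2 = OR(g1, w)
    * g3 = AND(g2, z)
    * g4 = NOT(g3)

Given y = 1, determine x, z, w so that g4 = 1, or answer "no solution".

x=1 z=0 w=0

g4 = NOT(g3) must be 1, so g3 = 0.
Check with y = 1 and x=1, z=0, w=0:
g1 = OR(y, x) = OR(1, 1) = 1
g2 = OR(g1, w) = OR(1, 0) = 1
g3 = AND(g2, z) = AND(1, 0) = 0
g4 = NOT(g3) = NOT 0 = 1
So g4 = 1.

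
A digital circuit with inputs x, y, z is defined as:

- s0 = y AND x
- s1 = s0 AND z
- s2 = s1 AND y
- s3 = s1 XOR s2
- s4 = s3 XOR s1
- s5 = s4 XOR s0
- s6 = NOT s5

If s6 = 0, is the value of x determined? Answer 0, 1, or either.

1

s6 = NOT s5 must be 0, so s5 = 1.
s5 = s4 XOR s0 must be 1, so s4 and s0 differ.
Every assignment with s6 = 0 has x = 1; there are 1 such assignment(s).
  x=1, y=1, z=0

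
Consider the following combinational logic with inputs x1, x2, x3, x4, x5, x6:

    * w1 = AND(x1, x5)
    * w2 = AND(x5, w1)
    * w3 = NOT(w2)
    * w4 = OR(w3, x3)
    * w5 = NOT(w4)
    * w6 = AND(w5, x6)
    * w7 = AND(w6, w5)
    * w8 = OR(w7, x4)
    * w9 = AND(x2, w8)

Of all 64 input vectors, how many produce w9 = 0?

47

w9 = AND(x2, w8) must be 0, so at least one of x2, w8 is 0.
Enumerating the 64 input combinations, 47 give w9 = 0 and 17 give w9 = 1.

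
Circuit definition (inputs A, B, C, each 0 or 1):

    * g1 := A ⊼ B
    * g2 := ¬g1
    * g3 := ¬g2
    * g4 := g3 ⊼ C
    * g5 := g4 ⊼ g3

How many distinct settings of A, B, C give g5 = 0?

3

g5 = g4 ⊼ g3 must be 0, so both g4 = 1 and g3 = 1.
g4 = g3 ⊼ C must be 1, so at least one of g3, C is 0.
Satisfying assignments:
  A=0, B=0, C=0
  A=0, B=1, C=0
  A=1, B=0, C=0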